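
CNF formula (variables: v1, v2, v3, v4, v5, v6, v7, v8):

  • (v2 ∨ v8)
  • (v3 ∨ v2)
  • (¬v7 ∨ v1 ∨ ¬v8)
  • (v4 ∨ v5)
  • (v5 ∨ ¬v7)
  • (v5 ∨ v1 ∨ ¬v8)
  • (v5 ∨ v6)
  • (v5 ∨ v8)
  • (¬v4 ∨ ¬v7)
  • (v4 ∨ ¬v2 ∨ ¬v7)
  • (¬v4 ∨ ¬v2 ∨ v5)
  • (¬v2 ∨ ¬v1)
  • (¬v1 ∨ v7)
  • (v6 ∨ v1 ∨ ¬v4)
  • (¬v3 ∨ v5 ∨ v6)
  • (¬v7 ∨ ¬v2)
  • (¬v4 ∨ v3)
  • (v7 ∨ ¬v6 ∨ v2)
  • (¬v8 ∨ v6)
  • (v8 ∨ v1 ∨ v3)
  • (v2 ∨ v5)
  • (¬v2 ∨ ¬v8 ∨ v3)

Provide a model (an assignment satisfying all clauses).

Pure literal: v5 appears only positively; assign v5 = True.
Set v1 = False and propagate.
Branch on v2: take v2 = True.
  then v7 is forced to False.
For the remaining variables, v3 = True, v4 = False, v6 = True, v8 = True works.

v1=False, v2=True, v3=True, v4=False, v5=True, v6=True, v7=False, v8=True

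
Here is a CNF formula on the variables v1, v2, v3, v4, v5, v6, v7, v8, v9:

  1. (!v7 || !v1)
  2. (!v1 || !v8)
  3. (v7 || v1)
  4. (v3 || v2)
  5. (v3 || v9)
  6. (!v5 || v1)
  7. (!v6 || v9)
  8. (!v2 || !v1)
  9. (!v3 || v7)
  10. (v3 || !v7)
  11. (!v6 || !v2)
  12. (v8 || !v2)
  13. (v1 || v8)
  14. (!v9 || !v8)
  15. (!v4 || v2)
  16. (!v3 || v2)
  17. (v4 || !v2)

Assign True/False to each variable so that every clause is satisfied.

v1 = F, v2 = T, v3 = T, v4 = T, v5 = F, v6 = F, v7 = T, v8 = T, v9 = F

Check each clause:
  1. (!v7 || !v1) — !v1 is true.
  2. (!v8 || !v1) — !v1 is true.
  3. (v7 || v1) — v7 is true.
  4. (v3 || v2) — v2 is true.
  5. (v3 || v9) — v3 is true.
  6. (v1 || !v5) — !v5 is true.
  7. (v9 || !v6) — !v6 is true.
  8. (!v2 || !v1) — !v1 is true.
  9. (v7 || !v3) — v7 is true.
  10. (v3 || !v7) — v3 is true.
  11. (!v6 || !v2) — !v6 is true.
  12. (!v2 || v8) — v8 is true.
  13. (v1 || v8) — v8 is true.
  14. (!v8 || !v9) — !v9 is true.
  15. (!v4 || v2) — v2 is true.
  16. (!v3 || v2) — v2 is true.
  17. (v4 || !v2) — v4 is true.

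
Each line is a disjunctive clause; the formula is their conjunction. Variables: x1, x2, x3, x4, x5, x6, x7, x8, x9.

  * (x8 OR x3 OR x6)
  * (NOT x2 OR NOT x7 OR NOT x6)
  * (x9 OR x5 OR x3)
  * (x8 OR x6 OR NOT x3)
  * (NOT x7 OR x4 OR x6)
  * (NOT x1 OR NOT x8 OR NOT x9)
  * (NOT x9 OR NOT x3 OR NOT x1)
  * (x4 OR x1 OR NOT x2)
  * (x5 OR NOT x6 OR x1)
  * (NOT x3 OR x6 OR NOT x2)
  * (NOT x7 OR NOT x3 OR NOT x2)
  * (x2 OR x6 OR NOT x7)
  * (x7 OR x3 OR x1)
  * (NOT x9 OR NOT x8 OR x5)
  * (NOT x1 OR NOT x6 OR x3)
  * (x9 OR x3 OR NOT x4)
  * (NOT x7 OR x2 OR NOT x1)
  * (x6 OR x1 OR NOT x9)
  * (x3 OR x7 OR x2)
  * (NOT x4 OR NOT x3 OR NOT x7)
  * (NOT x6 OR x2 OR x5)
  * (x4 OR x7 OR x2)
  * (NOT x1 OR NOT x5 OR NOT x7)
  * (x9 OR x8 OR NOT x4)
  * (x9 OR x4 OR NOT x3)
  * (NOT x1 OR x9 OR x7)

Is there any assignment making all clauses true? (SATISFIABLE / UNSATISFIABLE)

SATISFIABLE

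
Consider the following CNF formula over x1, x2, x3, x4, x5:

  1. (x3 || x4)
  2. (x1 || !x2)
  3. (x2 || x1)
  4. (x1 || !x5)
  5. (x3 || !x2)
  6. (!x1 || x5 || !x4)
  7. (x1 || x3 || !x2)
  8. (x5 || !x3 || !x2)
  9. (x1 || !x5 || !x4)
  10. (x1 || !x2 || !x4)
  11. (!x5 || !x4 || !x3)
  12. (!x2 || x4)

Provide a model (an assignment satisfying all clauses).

Set x1 = True and propagate.
Try x2 = False.
Set x3 = True and propagate.
The remaining clauses are satisfied by x4 = False, x5 = True.
Every clause has at least one true literal under this assignment.
Check each clause:
  1. (x3 || x4) — x3 is true.
  2. (!x2 || x1) — x1 is true.
  3. (x1 || x2) — x1 is true.
  4. (x1 || !x5) — x1 is true.
  5. (x3 || !x2) — x3 is true.
  6. (!x4 || x5 || !x1) — !x4 is true.
  7. (x1 || x3 || !x2) — x1 is true.
  8. (!x3 || !x2 || x5) — x5 is true.
  9. (x1 || !x5 || !x4) — x1 is true.
  10. (!x4 || !x2 || x1) — x1 is true.
  11. (!x4 || !x3 || !x5) — !x4 is true.
  12. (x4 || !x2) — !x2 is true.

x1=1, x2=0, x3=1, x4=0, x5=1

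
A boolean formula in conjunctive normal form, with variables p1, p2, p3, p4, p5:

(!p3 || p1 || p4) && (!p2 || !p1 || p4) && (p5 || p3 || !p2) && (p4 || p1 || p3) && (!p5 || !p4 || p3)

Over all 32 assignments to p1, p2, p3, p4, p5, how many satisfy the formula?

Case analysis on p3 and p4:
  p3=T, p4=T: p1, p2, p5 free → 2^3 = 8.
  p3=T, p4=F: remaining (p1,p2,p5) ∈ {(T,F,F); (T,F,T)} — 2.
  p3=F, p4=T: remaining (p1,p2,p5) ∈ {(F,F,F); (T,F,F)} — 2.
  p3=F, p4=F: remaining (p1,p2,p5) ∈ {(T,F,F); (T,F,T)} — 2.
Total: 8 + 2 + 2 + 2 = 14.

14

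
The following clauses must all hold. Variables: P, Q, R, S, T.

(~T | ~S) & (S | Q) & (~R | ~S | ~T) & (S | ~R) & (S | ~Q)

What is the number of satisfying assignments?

8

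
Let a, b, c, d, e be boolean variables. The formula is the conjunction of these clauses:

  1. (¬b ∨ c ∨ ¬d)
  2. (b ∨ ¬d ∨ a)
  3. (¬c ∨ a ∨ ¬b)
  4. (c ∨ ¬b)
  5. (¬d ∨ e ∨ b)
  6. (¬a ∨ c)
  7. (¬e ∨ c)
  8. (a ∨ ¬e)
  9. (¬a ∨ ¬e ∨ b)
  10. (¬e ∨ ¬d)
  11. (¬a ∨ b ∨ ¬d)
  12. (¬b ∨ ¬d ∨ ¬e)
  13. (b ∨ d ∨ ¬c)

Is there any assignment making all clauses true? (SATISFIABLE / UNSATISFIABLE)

SATISFIABLE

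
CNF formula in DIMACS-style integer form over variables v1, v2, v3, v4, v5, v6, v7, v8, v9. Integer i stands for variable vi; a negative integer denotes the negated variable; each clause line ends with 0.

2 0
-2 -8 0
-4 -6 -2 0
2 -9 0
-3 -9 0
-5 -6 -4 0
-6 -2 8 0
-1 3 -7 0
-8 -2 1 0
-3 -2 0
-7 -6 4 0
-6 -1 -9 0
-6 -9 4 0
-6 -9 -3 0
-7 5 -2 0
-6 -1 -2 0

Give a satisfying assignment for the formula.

v1=F, v2=T, v3=F, v4=T, v5=T, v6=F, v7=T, v8=F, v9=F

Check each clause:
  1. (v2) — v2 is true.
  2. (NOT v2 OR NOT v8) — NOT v8 is true.
  3. (NOT v6 OR NOT v4 OR NOT v2) — NOT v6 is true.
  4. (v2 OR NOT v9) — v2 is true.
  5. (NOT v3 OR NOT v9) — NOT v3 is true.
  6. (NOT v6 OR NOT v4 OR NOT v5) — NOT v6 is true.
  7. (v8 OR NOT v6 OR NOT v2) — NOT v6 is true.
  8. (NOT v7 OR v3 OR NOT v1) — NOT v1 is true.
  9. (NOT v2 OR v1 OR NOT v8) — NOT v8 is true.
  10. (NOT v3 OR NOT v2) — NOT v3 is true.
  11. (NOT v6 OR v4 OR NOT v7) — NOT v6 is true.
  12. (NOT v6 OR NOT v9 OR NOT v1) — NOT v6 is true.
  13. (NOT v9 OR v4 OR NOT v6) — NOT v6 is true.
  14. (NOT v3 OR NOT v6 OR NOT v9) — NOT v6 is true.
  15. (NOT v2 OR NOT v7 OR v5) — v5 is true.
  16. (NOT v2 OR NOT v1 OR NOT v6) — NOT v6 is true.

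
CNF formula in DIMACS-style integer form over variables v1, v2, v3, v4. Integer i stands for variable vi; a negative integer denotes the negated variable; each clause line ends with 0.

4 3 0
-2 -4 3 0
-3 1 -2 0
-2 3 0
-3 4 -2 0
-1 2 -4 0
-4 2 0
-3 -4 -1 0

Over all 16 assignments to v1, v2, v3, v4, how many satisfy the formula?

2

Satisfying assignments:
  v1=0 v2=0 v3=1 v4=0
  v1=1 v2=0 v3=1 v4=0
That's 2 in total.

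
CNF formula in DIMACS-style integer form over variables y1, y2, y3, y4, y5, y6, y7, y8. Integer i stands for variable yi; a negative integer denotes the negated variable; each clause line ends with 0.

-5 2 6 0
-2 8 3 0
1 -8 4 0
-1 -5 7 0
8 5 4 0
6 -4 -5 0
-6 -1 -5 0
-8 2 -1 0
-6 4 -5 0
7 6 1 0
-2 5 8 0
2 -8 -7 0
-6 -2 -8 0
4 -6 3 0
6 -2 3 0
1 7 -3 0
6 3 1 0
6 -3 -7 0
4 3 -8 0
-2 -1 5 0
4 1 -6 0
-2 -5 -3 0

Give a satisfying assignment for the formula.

y1=False  y2=False  y3=False  y4=True  y5=True  y6=True  y7=True  y8=False

Check each clause:
  1. (y6 OR y2 OR NOT y5) — y6 is true.
  2. (y8 OR NOT y2 OR y3) — NOT y2 is true.
  3. (y1 OR NOT y8 OR y4) — NOT y8 is true.
  4. (NOT y5 OR y7 OR NOT y1) — NOT y1 is true.
  5. (y8 OR y5 OR y4) — y4 is true.
  6. (y6 OR NOT y4 OR NOT y5) — y6 is true.
  7. (NOT y1 OR NOT y6 OR NOT y5) — NOT y1 is true.
  8. (NOT y8 OR NOT y1 OR y2) — NOT y8 is true.
  9. (NOT y5 OR y4 OR NOT y6) — y4 is true.
  10. (y6 OR y1 OR y7) — y6 is true.
  11. (NOT y2 OR y8 OR y5) — y5 is true.
  12. (NOT y7 OR NOT y8 OR y2) — NOT y8 is true.
  13. (NOT y6 OR NOT y2 OR NOT y8) — NOT y8 is true.
  14. (NOT y6 OR y3 OR y4) — y4 is true.
  15. (y3 OR y6 OR NOT y2) — y6 is true.
  16. (NOT y3 OR y7 OR y1) — NOT y3 is true.
  17. (y6 OR y3 OR y1) — y6 is true.
  18. (NOT y3 OR NOT y7 OR y6) — NOT y3 is true.
  19. (NOT y8 OR y3 OR y4) — NOT y8 is true.
  20. (NOT y1 OR NOT y2 OR y5) — y5 is true.
  21. (NOT y6 OR y1 OR y4) — y4 is true.
  22. (NOT y3 OR NOT y2 OR NOT y5) — NOT y3 is true.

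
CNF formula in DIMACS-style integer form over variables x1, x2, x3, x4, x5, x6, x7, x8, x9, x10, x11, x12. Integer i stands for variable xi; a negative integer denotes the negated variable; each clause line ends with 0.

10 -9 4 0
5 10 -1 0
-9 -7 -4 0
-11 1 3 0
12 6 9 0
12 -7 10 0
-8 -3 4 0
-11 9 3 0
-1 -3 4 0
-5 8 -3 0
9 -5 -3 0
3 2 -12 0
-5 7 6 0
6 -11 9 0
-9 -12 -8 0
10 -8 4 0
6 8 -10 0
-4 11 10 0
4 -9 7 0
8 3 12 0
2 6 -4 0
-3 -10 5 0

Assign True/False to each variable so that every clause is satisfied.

Pure literal: x2 appears only positively; assign x2 = True.
Set x1 = True and propagate.
Try x3 = False.
For the remaining variables, x4 = False, x5 = True, x6 = False, x7 = True, x8 = True, x9 = True, x10 = True, x11 = False, x12 = False works.

x1=1, x2=1, x3=0, x4=0, x5=1, x6=0, x7=1, x8=1, x9=1, x10=1, x11=0, x12=0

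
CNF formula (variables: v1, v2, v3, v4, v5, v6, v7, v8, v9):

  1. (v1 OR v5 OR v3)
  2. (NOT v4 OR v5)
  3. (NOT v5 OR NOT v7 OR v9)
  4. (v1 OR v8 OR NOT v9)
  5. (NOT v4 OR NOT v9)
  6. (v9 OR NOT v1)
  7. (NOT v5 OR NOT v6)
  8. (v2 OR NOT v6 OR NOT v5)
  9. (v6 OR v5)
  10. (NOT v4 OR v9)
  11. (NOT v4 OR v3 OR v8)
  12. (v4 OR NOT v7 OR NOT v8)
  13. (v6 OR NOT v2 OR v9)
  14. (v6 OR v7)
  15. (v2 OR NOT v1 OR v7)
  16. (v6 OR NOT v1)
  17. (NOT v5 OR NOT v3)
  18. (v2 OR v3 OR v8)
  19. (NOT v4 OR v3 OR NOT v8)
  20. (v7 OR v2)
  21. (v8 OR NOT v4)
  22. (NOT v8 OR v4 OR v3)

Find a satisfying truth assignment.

Branch on v1: take v1 = False.
Set v2 = True and propagate.
The remaining clauses are satisfied by v3 = True, v4 = False, v5 = False, v6 = True, v7 = True, v8 = False, v9 = False.
Check each clause:
  1. (v5 OR v1 OR v3) — v3 is true.
  2. (NOT v4 OR v5) — NOT v4 is true.
  3. (v9 OR NOT v7 OR NOT v5) — NOT v5 is true.
  4. (v1 OR NOT v9 OR v8) — NOT v9 is true.
  5. (NOT v9 OR NOT v4) — NOT v4 is true.
  6. (v9 OR NOT v1) — NOT v1 is true.
  7. (NOT v5 OR NOT v6) — NOT v5 is true.
  8. (NOT v6 OR v2 OR NOT v5) — v2 is true.
  9. (v5 OR v6) — v6 is true.
  10. (NOT v4 OR v9) — NOT v4 is true.
  11. (v8 OR NOT v4 OR v3) — v3 is true.
  12. (NOT v7 OR NOT v8 OR v4) — NOT v8 is true.
  13. (v6 OR NOT v2 OR v9) — v6 is true.
  14. (v7 OR v6) — v6 is true.
  15. (NOT v1 OR v7 OR v2) — v2 is true.
  16. (NOT v1 OR v6) — v6 is true.
  17. (NOT v5 OR NOT v3) — NOT v5 is true.
  18. (v8 OR v3 OR v2) — v2 is true.
  19. (NOT v8 OR v3 OR NOT v4) — NOT v8 is true.
  20. (v7 OR v2) — v2 is true.
  21. (NOT v4 OR v8) — NOT v4 is true.
  22. (v3 OR v4 OR NOT v8) — NOT v8 is true.

v1 = 0, v2 = 1, v3 = 1, v4 = 0, v5 = 0, v6 = 1, v7 = 1, v8 = 0, v9 = 0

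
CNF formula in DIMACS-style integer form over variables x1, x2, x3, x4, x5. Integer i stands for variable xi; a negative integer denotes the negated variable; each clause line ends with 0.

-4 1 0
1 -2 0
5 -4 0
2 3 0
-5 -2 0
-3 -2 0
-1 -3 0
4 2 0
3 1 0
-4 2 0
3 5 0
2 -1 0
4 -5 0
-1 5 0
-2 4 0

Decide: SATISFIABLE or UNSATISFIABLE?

x2 = True:
  propagation gives x1=True, x5=False; an empty clause results — contradiction.
x2 = False:
  propagation gives x3=True, x1=False, x4=False; an empty clause results — contradiction.
Every branch closes, so no satisfying assignment exists.

UNSATISFIABLE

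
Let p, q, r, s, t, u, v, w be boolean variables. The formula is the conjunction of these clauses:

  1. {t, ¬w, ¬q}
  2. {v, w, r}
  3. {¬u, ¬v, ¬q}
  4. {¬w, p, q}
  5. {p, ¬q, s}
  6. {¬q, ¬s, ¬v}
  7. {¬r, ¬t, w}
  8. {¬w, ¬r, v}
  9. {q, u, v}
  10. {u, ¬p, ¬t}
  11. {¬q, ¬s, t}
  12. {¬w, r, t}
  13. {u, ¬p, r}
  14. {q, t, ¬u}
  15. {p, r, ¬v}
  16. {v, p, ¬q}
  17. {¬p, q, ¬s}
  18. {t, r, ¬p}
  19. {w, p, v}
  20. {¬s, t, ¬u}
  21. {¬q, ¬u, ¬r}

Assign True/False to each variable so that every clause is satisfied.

Try p = True.
Try q = False.
  then s is forced to False.
Branch on r: take r = False.
  then u is forced to True.
  then t is forced to True.
The remaining clauses are satisfied by v = True, w = False.
Every clause has at least one true literal under this assignment.

p=True, q=False, r=False, s=False, t=True, u=True, v=True, w=False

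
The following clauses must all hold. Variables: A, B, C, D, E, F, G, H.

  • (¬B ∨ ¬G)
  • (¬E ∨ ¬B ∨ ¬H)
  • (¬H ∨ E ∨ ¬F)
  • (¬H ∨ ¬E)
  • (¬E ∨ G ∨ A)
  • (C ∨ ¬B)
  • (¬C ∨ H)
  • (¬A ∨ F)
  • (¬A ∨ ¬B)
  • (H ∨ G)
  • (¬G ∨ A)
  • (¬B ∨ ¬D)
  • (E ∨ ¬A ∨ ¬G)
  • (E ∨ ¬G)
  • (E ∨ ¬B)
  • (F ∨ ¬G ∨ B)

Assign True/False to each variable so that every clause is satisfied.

A = F, B = F, C = F, D = F, E = F, F = F, G = F, H = T

Check each clause:
  1. (¬B ∨ ¬G) — ¬G is true.
  2. (¬B ∨ ¬H ∨ ¬E) — ¬E is true.
  3. (E ∨ ¬H ∨ ¬F) — ¬F is true.
  4. (¬E ∨ ¬H) — ¬E is true.
  5. (¬E ∨ A ∨ G) — ¬E is true.
  6. (¬B ∨ C) — ¬B is true.
  7. (H ∨ ¬C) — H is true.
  8. (F ∨ ¬A) — ¬A is true.
  9. (¬A ∨ ¬B) — ¬A is true.
  10. (G ∨ H) — H is true.
  11. (A ∨ ¬G) — ¬G is true.
  12. (¬D ∨ ¬B) — ¬D is true.
  13. (¬A ∨ ¬G ∨ E) — ¬G is true.
  14. (¬G ∨ E) — ¬G is true.
  15. (¬B ∨ E) — ¬B is true.
  16. (F ∨ ¬G ∨ B) — ¬G is true.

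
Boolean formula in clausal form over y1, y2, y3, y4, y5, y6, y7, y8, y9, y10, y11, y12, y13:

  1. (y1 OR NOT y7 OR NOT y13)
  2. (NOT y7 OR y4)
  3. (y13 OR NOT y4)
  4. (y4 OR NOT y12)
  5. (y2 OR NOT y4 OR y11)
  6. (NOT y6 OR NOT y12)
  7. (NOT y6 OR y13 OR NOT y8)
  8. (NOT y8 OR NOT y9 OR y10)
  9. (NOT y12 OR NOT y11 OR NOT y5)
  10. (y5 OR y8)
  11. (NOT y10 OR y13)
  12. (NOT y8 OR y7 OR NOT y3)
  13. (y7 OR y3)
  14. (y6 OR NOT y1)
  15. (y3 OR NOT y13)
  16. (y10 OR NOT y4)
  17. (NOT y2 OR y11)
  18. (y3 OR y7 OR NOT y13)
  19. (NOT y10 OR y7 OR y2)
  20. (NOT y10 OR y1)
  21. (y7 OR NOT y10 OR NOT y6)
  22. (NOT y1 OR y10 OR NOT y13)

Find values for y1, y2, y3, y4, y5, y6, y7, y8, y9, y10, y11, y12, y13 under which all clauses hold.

Pure literal: y12 appears only negated; assign y12 = False.
Try y1 = False.
  then y10 is forced to False.
  then y4 is forced to False.
  then y7 is forced to False.
  then y3 is forced to True.
  then y8 is forced to False.
  then y5 is forced to True.
The remaining clauses are satisfied by y2 = False, y6 = False, y9 = True, y11 = True, y13 = False.
Check each clause:
  1. (y1 OR NOT y7 OR NOT y13) — NOT y13 is true.
  2. (y4 OR NOT y7) — NOT y7 is true.
  3. (NOT y4 OR y13) — NOT y4 is true.
  4. (NOT y12 OR y4) — NOT y12 is true.
  5. (y2 OR NOT y4 OR y11) — y11 is true.
  6. (NOT y12 OR NOT y6) — NOT y6 is true.
  7. (NOT y8 OR y13 OR NOT y6) — NOT y8 is true.
  8. (NOT y8 OR NOT y9 OR y10) — NOT y8 is true.
  9. (NOT y5 OR NOT y11 OR NOT y12) — NOT y12 is true.
  10. (y5 OR y8) — y5 is true.
  11. (NOT y10 OR y13) — NOT y10 is true.
  12. (NOT y8 OR NOT y3 OR y7) — NOT y8 is true.
  13. (y3 OR y7) — y3 is true.
  14. (NOT y1 OR y6) — NOT y1 is true.
  15. (y3 OR NOT y13) — y3 is true.
  16. (NOT y4 OR y10) — NOT y4 is true.
  17. (y11 OR NOT y2) — y11 is true.
  18. (NOT y13 OR y7 OR y3) — NOT y13 is true.
  19. (NOT y10 OR y2 OR y7) — NOT y10 is true.
  20. (y1 OR NOT y10) — NOT y10 is true.
  21. (NOT y10 OR NOT y6 OR y7) — NOT y6 is true.
  22. (NOT y13 OR NOT y1 OR y10) — NOT y13 is true.

y1 = False  y2 = False  y3 = True  y4 = False  y5 = True  y6 = False  y7 = False  y8 = False  y9 = True  y10 = False  y11 = True  y12 = False  y13 = False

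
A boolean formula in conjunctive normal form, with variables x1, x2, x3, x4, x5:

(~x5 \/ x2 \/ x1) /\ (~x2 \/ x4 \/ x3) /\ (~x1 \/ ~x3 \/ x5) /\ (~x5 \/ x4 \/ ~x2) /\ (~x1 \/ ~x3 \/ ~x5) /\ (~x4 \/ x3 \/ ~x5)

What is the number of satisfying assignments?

12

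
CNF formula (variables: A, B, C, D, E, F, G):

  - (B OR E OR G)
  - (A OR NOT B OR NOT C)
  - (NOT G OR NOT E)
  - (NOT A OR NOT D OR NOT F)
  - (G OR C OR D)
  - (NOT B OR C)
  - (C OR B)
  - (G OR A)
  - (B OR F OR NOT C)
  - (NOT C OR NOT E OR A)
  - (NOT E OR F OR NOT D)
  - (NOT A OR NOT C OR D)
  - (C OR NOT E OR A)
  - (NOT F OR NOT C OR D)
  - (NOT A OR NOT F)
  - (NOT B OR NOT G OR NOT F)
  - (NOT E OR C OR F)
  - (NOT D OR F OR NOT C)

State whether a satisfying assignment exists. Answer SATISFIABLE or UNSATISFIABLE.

SATISFIABLE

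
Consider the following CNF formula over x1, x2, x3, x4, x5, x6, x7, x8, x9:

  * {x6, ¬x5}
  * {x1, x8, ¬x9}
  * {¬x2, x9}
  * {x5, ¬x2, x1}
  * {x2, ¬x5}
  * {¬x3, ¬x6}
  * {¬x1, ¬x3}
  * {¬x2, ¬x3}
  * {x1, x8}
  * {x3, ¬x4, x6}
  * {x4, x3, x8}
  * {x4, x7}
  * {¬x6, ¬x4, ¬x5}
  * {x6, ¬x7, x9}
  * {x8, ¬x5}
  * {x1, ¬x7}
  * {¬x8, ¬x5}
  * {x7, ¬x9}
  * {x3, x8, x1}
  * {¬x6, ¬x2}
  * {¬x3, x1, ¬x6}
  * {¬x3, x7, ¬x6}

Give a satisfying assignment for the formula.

x1=T, x2=F, x3=F, x4=F, x5=F, x6=F, x7=T, x8=T, x9=T

Try x1 = True.
  then x3 is forced to False.
The remaining clauses are satisfied by x2 = False, x4 = False, x5 = False, x6 = False, x7 = True, x8 = True, x9 = True.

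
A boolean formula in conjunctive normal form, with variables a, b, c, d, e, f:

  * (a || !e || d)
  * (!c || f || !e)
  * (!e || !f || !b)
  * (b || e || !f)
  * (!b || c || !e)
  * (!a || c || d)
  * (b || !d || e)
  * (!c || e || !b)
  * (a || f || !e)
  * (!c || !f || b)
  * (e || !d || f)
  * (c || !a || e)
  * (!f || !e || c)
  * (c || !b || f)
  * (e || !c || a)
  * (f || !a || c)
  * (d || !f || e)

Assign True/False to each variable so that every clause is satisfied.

Branch on a: take a = True.
Branch on b: take b = False.
Set c = True and propagate.
  then f is forced to False.
  then e is forced to False.
  then d is forced to False.
Every clause has at least one true literal under this assignment.

a = 1  b = 0  c = 1  d = 0  e = 0  f = 0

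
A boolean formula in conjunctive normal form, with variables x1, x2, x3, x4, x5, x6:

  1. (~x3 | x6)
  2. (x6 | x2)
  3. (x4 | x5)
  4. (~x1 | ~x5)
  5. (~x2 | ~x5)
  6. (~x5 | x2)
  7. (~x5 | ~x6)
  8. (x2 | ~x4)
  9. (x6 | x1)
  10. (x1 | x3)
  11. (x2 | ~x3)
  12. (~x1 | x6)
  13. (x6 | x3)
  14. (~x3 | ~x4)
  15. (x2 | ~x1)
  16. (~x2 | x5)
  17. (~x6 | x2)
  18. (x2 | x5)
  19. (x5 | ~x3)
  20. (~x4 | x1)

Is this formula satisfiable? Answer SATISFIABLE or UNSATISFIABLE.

x2 = True:
  propagation gives x5=False; an empty clause results — contradiction.
x2 = False:
  propagation gives x6=True; an empty clause results — contradiction.
Every branch closes, so no satisfying assignment exists.

UNSATISFIABLE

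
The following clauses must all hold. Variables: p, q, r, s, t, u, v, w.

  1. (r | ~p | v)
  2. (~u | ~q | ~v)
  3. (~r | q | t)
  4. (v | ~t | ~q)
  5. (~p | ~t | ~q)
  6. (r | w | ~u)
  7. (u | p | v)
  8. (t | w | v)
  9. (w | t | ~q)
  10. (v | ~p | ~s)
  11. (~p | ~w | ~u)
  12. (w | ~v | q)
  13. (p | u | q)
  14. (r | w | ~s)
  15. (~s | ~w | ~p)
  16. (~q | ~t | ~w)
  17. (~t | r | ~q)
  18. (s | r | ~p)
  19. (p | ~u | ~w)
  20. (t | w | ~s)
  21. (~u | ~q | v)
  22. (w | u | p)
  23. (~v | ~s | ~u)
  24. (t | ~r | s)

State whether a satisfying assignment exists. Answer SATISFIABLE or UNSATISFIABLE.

Set p = False and propagate.
Set q = True and propagate.
The remaining clauses are satisfied by r = False, s = False, t = False, u = False, v = True, w = True.
So p=False  q=True  r=False  s=False  t=False  u=False  v=True  w=True is a satisfying assignment.

SATISFIABLE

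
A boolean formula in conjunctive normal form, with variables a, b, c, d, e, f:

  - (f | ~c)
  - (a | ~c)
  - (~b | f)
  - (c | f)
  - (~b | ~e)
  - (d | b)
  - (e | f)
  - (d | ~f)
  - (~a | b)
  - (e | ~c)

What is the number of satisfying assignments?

4

Satisfying assignments:
  a=0 b=0 c=0 d=1 e=0 f=1
  a=0 b=0 c=0 d=1 e=1 f=1
  a=0 b=1 c=0 d=1 e=0 f=1
  a=1 b=1 c=0 d=1 e=0 f=1
That's 4 in total.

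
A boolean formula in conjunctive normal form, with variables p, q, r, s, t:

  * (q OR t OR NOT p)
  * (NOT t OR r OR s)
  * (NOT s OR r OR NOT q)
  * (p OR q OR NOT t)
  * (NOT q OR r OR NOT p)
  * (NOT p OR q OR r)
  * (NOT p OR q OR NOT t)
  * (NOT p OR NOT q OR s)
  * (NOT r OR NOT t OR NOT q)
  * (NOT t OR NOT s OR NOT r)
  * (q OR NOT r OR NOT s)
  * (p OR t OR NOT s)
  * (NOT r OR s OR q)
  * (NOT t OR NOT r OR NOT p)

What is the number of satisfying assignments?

The models are:
  p=0 q=0 r=0 s=0 t=0
  p=0 q=1 r=0 s=0 t=0
  p=0 q=1 r=1 s=0 t=0
  p=1 q=1 r=1 s=1 t=0
That's 4 in total.

4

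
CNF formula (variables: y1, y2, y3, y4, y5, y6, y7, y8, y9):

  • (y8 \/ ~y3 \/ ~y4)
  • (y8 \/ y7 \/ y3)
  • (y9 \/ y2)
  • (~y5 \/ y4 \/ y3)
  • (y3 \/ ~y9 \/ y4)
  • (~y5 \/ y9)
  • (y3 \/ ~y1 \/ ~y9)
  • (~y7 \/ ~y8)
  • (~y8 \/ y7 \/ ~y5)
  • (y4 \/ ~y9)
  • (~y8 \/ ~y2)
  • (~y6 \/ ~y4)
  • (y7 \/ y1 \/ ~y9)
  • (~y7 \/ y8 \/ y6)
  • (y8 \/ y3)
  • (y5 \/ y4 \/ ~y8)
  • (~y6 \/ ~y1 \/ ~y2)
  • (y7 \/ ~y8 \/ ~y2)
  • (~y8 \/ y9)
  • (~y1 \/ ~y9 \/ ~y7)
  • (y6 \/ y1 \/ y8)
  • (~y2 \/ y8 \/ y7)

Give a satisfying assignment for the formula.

y1 = T, y2 = F, y3 = T, y4 = T, y5 = F, y6 = F, y7 = F, y8 = T, y9 = T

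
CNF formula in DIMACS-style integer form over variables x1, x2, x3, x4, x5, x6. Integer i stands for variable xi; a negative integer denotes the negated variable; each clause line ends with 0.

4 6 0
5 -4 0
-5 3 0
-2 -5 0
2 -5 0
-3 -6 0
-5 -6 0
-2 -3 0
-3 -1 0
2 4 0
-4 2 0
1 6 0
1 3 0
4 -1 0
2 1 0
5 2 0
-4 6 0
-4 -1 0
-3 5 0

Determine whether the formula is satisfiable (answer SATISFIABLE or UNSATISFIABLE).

UNSATISFIABLE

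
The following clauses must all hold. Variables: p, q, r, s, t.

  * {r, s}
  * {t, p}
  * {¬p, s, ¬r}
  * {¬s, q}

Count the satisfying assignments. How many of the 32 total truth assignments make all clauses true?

8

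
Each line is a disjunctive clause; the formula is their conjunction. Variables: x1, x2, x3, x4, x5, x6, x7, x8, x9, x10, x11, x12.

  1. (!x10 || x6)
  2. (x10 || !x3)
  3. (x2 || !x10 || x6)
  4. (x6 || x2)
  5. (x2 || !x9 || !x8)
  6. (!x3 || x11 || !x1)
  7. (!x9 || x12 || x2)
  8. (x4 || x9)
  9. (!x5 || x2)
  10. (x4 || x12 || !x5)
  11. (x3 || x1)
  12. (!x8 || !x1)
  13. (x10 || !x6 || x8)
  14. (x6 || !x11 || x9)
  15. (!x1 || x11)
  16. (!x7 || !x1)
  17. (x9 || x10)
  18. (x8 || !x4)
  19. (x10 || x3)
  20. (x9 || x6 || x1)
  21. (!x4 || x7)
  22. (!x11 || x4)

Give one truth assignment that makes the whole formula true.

Pure literal: x5 appears only negated; assign x5 = False.
Set x1 = False and propagate.
  then x3 is forced to True.
  then x10 is forced to True.
  then x6 is forced to True.
Try x2 = False.
Set x4 = True and propagate.
  then x8 is forced to True.
  then x9 is forced to False.
  then x7 is forced to True.
x11, x12 are now unconstrained; take x11 = False, x12 = False.

x1=F, x2=F, x3=T, x4=T, x5=F, x6=T, x7=T, x8=T, x9=F, x10=T, x11=F, x12=F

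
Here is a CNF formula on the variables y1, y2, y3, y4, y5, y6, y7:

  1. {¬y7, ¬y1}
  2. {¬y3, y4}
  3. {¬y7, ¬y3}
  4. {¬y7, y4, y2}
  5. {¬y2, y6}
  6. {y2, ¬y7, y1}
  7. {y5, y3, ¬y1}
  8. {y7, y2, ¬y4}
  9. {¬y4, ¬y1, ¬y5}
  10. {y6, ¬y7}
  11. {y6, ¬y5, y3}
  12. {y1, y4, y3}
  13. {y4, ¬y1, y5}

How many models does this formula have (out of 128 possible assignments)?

9

Case analysis on y1 and y4:
  y1=T, y4=T: remaining (y2,y3,y5,y6,y7) ∈ {(T,T,F,T,F)} — 1.
  y1=T, y4=F: remaining (y2,y3,y5,y6,y7) ∈ {(F,F,T,T,F); (T,F,T,T,F)} — 2.
  y1=F, y4=T: y5 free; 3 ways for (y2,y3,y6,y7) × 2^1 = 6.
  y1=F, y4=F: a clause becomes empty — 0.
Total: 1 + 2 + 6 + 0 = 9.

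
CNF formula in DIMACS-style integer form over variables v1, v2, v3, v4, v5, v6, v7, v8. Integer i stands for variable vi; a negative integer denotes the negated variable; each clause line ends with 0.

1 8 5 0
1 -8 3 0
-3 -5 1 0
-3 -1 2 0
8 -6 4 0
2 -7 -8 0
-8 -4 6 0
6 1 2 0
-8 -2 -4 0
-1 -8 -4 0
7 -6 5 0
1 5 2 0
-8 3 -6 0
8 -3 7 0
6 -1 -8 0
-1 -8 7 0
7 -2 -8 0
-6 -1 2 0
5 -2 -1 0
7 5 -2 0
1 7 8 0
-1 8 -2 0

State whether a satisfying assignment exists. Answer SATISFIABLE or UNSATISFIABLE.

SATISFIABLE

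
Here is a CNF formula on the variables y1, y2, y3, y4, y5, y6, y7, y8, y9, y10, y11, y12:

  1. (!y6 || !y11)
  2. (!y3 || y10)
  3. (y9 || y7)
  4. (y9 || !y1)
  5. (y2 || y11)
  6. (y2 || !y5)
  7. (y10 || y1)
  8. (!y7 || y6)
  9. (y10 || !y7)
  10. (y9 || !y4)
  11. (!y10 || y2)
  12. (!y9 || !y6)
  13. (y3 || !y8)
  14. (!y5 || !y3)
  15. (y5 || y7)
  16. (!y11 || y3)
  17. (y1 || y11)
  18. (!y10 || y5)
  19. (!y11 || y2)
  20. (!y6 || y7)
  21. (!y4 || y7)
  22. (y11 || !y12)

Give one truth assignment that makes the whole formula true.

y1=1, y2=1, y3=0, y4=0, y5=1, y6=0, y7=0, y8=0, y9=1, y10=1, y11=0, y12=0

Pure literal: y2 appears only positively; assign y2 = True.
y4 occurs only negated in the remaining clauses — set y4 = False.
Set y1 = True and propagate.
  then y9 is forced to True.
  then y6 is forced to False.
  then y7 is forced to False.
  then y5 is forced to True.
  then y3 is forced to False.
  then y8 is forced to False.
  then y11 is forced to False.
  then y12 is forced to False.
y10 is now unconstrained; take y10 = True.
Every clause has at least one true literal under this assignment.
Check each clause:
  1. (!y11 || !y6) — !y6 is true.
  2. (y10 || !y3) — y10 is true.
  3. (y7 || y9) — y9 is true.
  4. (y9 || !y1) — y9 is true.
  5. (y11 || y2) — y2 is true.
  6. (!y5 || y2) — y2 is true.
  7. (y1 || y10) — y1 is true.
  8. (y6 || !y7) — !y7 is true.
  9. (y10 || !y7) — !y7 is true.
  10. (y9 || !y4) — y9 is true.
  11. (!y10 || y2) — y2 is true.
  12. (!y6 || !y9) — !y6 is true.
  13. (y3 || !y8) — !y8 is true.
  14. (!y3 || !y5) — !y3 is true.
  15. (y5 || y7) — y5 is true.
  16. (y3 || !y11) — !y11 is true.
  17. (y11 || y1) — y1 is true.
  18. (y5 || !y10) — y5 is true.
  19. (!y11 || y2) — y2 is true.
  20. (y7 || !y6) — !y6 is true.
  21. (y7 || !y4) — !y4 is true.
  22. (!y12 || y11) — !y12 is true.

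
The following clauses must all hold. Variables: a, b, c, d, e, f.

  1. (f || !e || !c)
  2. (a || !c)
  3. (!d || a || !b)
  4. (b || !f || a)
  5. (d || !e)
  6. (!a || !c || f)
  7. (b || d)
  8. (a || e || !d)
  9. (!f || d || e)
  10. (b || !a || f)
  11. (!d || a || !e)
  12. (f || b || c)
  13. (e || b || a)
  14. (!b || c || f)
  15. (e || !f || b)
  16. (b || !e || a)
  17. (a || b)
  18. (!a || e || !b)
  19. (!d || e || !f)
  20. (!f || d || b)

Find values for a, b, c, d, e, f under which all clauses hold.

Set a = True and propagate.
For the remaining variables, b = True, c = True, d = True, e = True, f = True works.

a=1, b=1, c=1, d=1, e=1, f=1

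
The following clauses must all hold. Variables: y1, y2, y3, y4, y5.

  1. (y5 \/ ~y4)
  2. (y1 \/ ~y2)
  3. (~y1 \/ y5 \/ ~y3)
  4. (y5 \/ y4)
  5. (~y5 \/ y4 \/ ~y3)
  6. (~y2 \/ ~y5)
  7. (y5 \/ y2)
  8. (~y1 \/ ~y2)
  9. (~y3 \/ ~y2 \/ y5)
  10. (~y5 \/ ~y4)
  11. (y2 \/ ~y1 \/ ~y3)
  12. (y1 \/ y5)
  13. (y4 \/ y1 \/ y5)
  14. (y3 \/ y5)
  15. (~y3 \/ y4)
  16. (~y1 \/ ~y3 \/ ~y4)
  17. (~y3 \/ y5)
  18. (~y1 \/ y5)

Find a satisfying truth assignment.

y1=F, y2=F, y3=F, y4=F, y5=T

Branch on y1: take y1 = False.
  then y2 is forced to False.
  then y5 is forced to True.
  then y4 is forced to False.
  then y3 is forced to False.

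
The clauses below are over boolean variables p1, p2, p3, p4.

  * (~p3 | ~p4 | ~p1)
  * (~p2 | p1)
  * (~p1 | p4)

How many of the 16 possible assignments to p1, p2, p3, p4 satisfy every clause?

6

The models are:
  p1=F p2=F p3=F p4=F
  p1=F p2=F p3=F p4=T
  p1=F p2=F p3=T p4=F
  p1=F p2=F p3=T p4=T
  p1=T p2=F p3=F p4=T
  p1=T p2=T p3=F p4=T
That's 6 in total.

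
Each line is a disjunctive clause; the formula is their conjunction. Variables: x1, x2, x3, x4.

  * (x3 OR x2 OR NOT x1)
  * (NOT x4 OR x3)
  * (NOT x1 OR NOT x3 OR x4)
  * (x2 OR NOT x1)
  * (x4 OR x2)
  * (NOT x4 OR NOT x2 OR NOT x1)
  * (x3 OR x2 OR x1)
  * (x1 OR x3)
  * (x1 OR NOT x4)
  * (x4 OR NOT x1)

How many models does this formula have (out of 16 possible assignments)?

The models are:
  x1=0 x2=1 x3=1 x4=0
Count: 1.

1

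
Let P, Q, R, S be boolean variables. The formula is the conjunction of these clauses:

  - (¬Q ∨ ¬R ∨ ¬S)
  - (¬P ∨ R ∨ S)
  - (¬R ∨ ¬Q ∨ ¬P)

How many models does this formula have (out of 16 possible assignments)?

11

Split on R, then P.
  R=T, P=T: remaining (Q,S) ∈ {(F,F); (F,T)} — 2.
  R=T, P=F: remaining (Q,S) ∈ {(F,F); (F,T); (T,F)} — 3.
  R=F, P=T: remaining (Q,S) ∈ {(F,T); (T,T)} — 2.
  R=F, P=F: remaining (Q,S) ∈ {(F,F); (F,T); (T,F); (T,T)} — 4.
Total: 2 + 3 + 2 + 4 = 11.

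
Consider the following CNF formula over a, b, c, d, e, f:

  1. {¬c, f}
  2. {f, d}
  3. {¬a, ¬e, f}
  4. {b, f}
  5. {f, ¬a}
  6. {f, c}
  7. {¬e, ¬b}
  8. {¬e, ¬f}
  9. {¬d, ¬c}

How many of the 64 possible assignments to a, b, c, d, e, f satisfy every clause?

12

Case analysis on f and c:
  f=T, c=T: remaining (a,b,d,e) ∈ {(F,F,F,F); (F,T,F,F); (T,F,F,F); (T,T,F,F)} — 4.
  f=T, c=F: forces e=F; a, b, d free → 2^3 = 8.
  f=F, c=T: a clause becomes empty — 0.
  f=F, c=F: a clause becomes empty — 0.
Total: 4 + 8 + 0 + 0 = 12.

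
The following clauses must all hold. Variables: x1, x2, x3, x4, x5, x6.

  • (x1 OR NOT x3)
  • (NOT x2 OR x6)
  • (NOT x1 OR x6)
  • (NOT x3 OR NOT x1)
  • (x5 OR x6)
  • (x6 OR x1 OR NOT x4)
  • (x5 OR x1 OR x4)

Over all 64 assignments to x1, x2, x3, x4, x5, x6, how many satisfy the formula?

15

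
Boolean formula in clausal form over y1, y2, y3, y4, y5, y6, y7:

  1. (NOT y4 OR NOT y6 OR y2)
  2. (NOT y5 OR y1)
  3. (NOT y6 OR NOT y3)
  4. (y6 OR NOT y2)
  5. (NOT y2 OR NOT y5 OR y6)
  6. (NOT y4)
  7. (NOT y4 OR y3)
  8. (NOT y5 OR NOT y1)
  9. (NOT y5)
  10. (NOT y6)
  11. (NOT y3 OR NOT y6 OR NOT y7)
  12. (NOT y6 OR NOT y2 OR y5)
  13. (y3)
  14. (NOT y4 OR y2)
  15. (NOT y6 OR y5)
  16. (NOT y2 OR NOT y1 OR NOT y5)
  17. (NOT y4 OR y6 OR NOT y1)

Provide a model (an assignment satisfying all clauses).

The clause (NOT y4) is unit: y4 must be False.
Unit propagation: (NOT y5) forces y5 = False.
Unit propagation: (NOT y6) forces y6 = False.
The clause (NOT y2) is unit: y2 must be False.
Unit propagation: (y3) forces y3 = True.
y1, y7 are now unconstrained; take y1 = True, y7 = False.

y1=True, y2=False, y3=True, y4=False, y5=False, y6=False, y7=False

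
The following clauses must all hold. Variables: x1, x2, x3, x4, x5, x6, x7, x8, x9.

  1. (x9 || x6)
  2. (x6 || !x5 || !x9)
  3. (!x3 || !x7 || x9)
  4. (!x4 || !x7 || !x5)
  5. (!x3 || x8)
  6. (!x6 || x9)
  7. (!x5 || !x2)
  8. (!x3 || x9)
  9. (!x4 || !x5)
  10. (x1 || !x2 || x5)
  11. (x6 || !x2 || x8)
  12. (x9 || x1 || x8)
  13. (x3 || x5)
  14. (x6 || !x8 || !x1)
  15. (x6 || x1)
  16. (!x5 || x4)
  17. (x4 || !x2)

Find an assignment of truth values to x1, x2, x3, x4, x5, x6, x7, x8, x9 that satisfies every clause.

x1 = True, x2 = False, x3 = True, x4 = False, x5 = False, x6 = True, x7 = False, x8 = True, x9 = True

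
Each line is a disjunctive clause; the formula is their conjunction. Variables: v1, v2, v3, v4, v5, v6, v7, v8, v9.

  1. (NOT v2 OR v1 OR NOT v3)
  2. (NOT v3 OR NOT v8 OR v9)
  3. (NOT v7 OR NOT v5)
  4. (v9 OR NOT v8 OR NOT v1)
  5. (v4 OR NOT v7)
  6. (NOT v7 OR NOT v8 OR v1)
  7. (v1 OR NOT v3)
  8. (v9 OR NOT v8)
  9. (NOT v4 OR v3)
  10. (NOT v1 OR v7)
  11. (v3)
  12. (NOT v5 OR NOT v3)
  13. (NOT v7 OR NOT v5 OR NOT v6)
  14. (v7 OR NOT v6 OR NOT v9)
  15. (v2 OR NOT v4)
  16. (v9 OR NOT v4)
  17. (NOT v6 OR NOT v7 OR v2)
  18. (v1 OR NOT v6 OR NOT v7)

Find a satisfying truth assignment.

The clause (v3) is unit: v3 must be True.
(v1) is a unit clause, so v1 = True.
The clause (v7) is unit: v7 must be True.
Unit propagation: (NOT v5) forces v5 = False.
The clause (v4) is unit: v4 must be True.
Unit propagation: (v2) forces v2 = True.
The clause (v9) is unit: v9 must be True.
v6, v8 are now unconstrained; take v6 = True, v8 = False.
Every clause has at least one true literal under this assignment.

v1=T, v2=T, v3=T, v4=T, v5=F, v6=T, v7=T, v8=F, v9=T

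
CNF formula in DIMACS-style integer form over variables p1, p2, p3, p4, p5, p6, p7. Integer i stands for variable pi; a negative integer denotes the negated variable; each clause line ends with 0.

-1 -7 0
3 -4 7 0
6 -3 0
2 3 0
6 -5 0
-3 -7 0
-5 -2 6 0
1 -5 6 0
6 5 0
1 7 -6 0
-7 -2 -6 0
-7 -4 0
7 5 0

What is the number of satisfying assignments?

The models are:
  p1=T p2=F p3=T p4=F p5=T p6=T p7=F
  p1=T p2=F p3=T p4=T p5=T p6=T p7=F
  p1=T p2=T p3=F p4=F p5=T p6=T p7=F
  p1=T p2=T p3=T p4=F p5=T p6=T p7=F
  p1=T p2=T p3=T p4=T p5=T p6=T p7=F
Count: 5.

5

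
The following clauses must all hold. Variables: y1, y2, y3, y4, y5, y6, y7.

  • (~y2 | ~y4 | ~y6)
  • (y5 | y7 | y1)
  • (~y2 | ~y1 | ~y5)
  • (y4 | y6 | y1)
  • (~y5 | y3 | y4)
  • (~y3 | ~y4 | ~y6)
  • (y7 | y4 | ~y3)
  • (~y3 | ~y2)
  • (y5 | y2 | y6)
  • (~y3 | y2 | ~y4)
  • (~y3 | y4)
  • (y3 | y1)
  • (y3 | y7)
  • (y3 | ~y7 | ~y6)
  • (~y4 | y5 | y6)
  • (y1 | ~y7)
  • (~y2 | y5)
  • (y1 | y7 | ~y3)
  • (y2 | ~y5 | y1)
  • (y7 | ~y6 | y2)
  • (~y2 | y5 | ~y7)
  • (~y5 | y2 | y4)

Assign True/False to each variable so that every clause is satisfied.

Set y1 = True and propagate.
For the remaining variables, y2 = False, y3 = False, y4 = True, y5 = True, y6 = False, y7 = True works.
Every clause has at least one true literal under this assignment.

y1=T, y2=F, y3=F, y4=T, y5=T, y6=F, y7=T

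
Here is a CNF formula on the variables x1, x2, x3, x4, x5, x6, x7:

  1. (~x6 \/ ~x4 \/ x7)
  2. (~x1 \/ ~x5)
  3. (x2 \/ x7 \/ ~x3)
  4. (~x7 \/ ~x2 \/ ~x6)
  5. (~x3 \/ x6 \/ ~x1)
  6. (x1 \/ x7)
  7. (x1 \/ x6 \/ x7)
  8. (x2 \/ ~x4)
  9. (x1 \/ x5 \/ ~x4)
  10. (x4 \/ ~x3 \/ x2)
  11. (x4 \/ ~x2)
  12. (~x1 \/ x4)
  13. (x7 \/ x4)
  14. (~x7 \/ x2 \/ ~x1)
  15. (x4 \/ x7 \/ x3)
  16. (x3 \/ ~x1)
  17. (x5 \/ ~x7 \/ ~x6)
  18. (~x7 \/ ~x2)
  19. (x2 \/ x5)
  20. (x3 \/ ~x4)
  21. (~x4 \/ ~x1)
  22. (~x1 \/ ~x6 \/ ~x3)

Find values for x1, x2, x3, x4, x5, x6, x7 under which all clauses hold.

x1=False, x2=False, x3=False, x4=False, x5=True, x6=False, x7=True

Check each clause:
  1. (x7 \/ ~x4 \/ ~x6) — ~x6 is true.
  2. (~x5 \/ ~x1) — ~x1 is true.
  3. (~x3 \/ x2 \/ x7) — ~x3 is true.
  4. (~x6 \/ ~x7 \/ ~x2) — ~x6 is true.
  5. (~x1 \/ x6 \/ ~x3) — ~x3 is true.
  6. (x1 \/ x7) — x7 is true.
  7. (x7 \/ x6 \/ x1) — x7 is true.
  8. (x2 \/ ~x4) — ~x4 is true.
  9. (~x4 \/ x1 \/ x5) — ~x4 is true.
  10. (x2 \/ ~x3 \/ x4) — ~x3 is true.
  11. (x4 \/ ~x2) — ~x2 is true.
  12. (x4 \/ ~x1) — ~x1 is true.
  13. (x4 \/ x7) — x7 is true.
  14. (x2 \/ ~x1 \/ ~x7) — ~x1 is true.
  15. (x4 \/ x3 \/ x7) — x7 is true.
  16. (x3 \/ ~x1) — ~x1 is true.
  17. (~x6 \/ x5 \/ ~x7) — ~x6 is true.
  18. (~x7 \/ ~x2) — ~x2 is true.
  19. (x5 \/ x2) — x5 is true.
  20. (x3 \/ ~x4) — ~x4 is true.
  21. (~x1 \/ ~x4) — ~x4 is true.
  22. (~x6 \/ ~x3 \/ ~x1) — ~x6 is true.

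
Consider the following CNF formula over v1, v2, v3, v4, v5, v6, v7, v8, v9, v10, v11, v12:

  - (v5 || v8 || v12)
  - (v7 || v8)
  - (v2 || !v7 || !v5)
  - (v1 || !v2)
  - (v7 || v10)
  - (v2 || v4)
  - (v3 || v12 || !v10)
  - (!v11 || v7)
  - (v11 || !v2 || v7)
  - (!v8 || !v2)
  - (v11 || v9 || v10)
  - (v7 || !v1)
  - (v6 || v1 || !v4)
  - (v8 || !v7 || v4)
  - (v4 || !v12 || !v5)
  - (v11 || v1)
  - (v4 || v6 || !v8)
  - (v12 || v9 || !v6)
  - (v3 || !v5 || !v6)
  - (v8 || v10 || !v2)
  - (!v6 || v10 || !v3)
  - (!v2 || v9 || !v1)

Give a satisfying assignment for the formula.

v1=T, v2=F, v3=F, v4=T, v5=F, v6=T, v7=T, v8=T, v9=T, v10=T, v11=T, v12=T

Pure literal: v9 appears only positively; assign v9 = True.
Try v1 = True.
  then v7 is forced to True.
The remaining clauses are satisfied by v2 = False, v3 = False, v4 = True, v5 = False, v6 = True, v8 = True, v10 = True, v11 = True, v12 = True.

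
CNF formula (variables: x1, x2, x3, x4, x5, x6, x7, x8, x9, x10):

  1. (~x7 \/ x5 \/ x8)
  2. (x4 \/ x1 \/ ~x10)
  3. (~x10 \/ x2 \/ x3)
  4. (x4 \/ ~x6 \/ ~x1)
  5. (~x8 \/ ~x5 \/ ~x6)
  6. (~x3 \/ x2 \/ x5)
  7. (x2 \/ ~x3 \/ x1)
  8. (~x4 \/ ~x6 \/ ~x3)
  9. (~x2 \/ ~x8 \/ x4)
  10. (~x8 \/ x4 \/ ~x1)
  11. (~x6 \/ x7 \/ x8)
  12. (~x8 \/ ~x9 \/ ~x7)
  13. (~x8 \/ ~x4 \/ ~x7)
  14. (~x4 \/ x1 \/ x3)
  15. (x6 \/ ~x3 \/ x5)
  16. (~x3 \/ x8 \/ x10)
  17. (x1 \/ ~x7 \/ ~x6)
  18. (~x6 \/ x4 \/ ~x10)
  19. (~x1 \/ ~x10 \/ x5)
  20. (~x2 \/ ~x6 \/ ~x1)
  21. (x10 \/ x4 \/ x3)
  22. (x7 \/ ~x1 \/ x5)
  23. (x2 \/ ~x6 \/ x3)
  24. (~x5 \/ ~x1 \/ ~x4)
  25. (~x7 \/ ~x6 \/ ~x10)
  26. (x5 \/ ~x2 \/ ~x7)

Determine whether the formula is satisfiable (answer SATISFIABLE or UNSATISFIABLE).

SATISFIABLE

Try x1 = True.
Try x2 = True.
  then x6 is forced to False.
Branch on x3: take x3 = False.
The remaining clauses are satisfied by x4 = False, x5 = True, x7 = True, x8 = False, x9 = True, x10 = True.
Every clause has at least one true literal under this assignment.
So x1 = True, x2 = True, x3 = False, x4 = False, x5 = True, x6 = False, x7 = True, x8 = False, x9 = True, x10 = True is a satisfying assignment.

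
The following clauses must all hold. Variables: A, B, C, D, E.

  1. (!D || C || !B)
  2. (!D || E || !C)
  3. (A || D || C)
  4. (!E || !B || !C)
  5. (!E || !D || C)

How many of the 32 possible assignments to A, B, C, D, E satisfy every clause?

Split on C, then D.
  C=1, D=1: remaining (A,B,E) ∈ {(0,0,1); (1,0,1)} — 2.
  C=1, D=0: A free; 3 ways for (B,E) × 2^1 = 6.
  C=0, D=1: remaining (A,B,E) ∈ {(0,0,0); (1,0,0)} — 2.
  C=0, D=0: remaining (A,B,E) ∈ {(1,0,0); (1,0,1); (1,1,0); (1,1,1)} — 4.
Total: 2 + 6 + 2 + 4 = 14.

14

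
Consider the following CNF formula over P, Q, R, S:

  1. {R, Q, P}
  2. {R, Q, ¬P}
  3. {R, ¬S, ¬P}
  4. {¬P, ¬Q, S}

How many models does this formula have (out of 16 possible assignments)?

9

Split on P, then Q.
  P=T, Q=T: remaining (R,S) ∈ {(T,T)} — 1.
  P=T, Q=F: remaining (R,S) ∈ {(T,F); (T,T)} — 2.
  P=F, Q=T: remaining (R,S) ∈ {(F,F); (F,T); (T,F); (T,T)} — 4.
  P=F, Q=F: remaining (R,S) ∈ {(T,F); (T,T)} — 2.
Total: 1 + 2 + 4 + 2 = 9.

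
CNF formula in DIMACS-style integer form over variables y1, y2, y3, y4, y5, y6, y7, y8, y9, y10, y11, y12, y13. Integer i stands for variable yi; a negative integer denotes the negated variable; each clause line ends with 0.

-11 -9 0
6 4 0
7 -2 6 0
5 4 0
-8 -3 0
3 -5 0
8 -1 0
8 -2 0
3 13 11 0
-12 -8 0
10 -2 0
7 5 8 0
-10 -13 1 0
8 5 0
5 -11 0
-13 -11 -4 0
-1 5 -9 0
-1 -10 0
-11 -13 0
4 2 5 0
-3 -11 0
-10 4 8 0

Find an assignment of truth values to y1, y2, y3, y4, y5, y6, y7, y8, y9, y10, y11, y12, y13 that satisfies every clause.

y1 = False, y2 = False, y3 = True, y4 = True, y5 = True, y6 = False, y7 = False, y8 = False, y9 = True, y10 = True, y11 = False, y12 = False, y13 = False

y12 occurs only negated in the remaining clauses — set y12 = False.
Try y1 = False.
The remaining clauses are satisfied by y2 = False, y3 = True, y4 = True, y5 = True, y6 = False, y7 = False, y8 = False, y9 = True, y10 = True, y11 = False, y13 = False.
Check each clause:
  1. (!y9 || !y11) — !y11 is true.
  2. (y4 || y6) — y4 is true.
  3. (y6 || !y2 || y7) — !y2 is true.
  4. (y4 || y5) — y4 is true.
  5. (!y3 || !y8) — !y8 is true.
  6. (!y5 || y3) — y3 is true.
  7. (!y1 || y8) — !y1 is true.
  8. (!y2 || y8) — !y2 is true.
  9. (y3 || y13 || y11) — y3 is true.
  10. (!y12 || !y8) — !y8 is true.
  11. (!y2 || y10) — y10 is true.
  12. (y8 || y5 || y7) — y5 is true.
  13. (!y13 || y1 || !y10) — !y13 is true.
  14. (y8 || y5) — y5 is true.
  15. (y5 || !y11) — y5 is true.
  16. (!y11 || !y4 || !y13) — !y13 is true.
  17. (y5 || !y9 || !y1) — y5 is true.
  18. (!y10 || !y1) — !y1 is true.
  19. (!y11 || !y13) — !y13 is true.
  20. (y2 || y4 || y5) — y4 is true.
  21. (!y3 || !y11) — !y11 is true.
  22. (!y10 || y4 || y8) — y4 is true.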